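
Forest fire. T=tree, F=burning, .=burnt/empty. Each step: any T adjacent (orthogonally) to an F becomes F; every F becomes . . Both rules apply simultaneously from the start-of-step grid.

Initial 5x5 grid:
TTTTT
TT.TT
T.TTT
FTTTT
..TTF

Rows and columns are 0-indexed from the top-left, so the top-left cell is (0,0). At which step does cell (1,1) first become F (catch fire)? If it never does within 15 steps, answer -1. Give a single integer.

Step 1: cell (1,1)='T' (+4 fires, +2 burnt)
Step 2: cell (1,1)='T' (+5 fires, +4 burnt)
Step 3: cell (1,1)='F' (+5 fires, +5 burnt)
  -> target ignites at step 3
Step 4: cell (1,1)='.' (+3 fires, +5 burnt)
Step 5: cell (1,1)='.' (+2 fires, +3 burnt)
Step 6: cell (1,1)='.' (+0 fires, +2 burnt)
  fire out at step 6

3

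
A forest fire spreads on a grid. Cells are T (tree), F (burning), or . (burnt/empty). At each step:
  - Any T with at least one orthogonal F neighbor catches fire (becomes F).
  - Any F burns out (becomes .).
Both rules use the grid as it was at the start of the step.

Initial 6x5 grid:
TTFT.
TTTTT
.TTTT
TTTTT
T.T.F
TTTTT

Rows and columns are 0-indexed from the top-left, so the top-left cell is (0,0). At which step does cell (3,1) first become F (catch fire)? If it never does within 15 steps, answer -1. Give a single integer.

Step 1: cell (3,1)='T' (+5 fires, +2 burnt)
Step 2: cell (3,1)='T' (+7 fires, +5 burnt)
Step 3: cell (3,1)='T' (+6 fires, +7 burnt)
Step 4: cell (3,1)='F' (+3 fires, +6 burnt)
  -> target ignites at step 4
Step 5: cell (3,1)='.' (+2 fires, +3 burnt)
Step 6: cell (3,1)='.' (+1 fires, +2 burnt)
Step 7: cell (3,1)='.' (+0 fires, +1 burnt)
  fire out at step 7

4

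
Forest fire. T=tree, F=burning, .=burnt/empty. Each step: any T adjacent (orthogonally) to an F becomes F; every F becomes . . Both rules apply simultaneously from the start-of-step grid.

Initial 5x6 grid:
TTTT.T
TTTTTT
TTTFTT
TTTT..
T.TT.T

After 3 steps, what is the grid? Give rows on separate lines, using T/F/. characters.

Step 1: 4 trees catch fire, 1 burn out
  TTTT.T
  TTTFTT
  TTF.FT
  TTTF..
  T.TT.T
Step 2: 7 trees catch fire, 4 burn out
  TTTF.T
  TTF.FT
  TF...F
  TTF...
  T.TF.T
Step 3: 6 trees catch fire, 7 burn out
  TTF..T
  TF...F
  F.....
  TF....
  T.F..T

TTF..T
TF...F
F.....
TF....
T.F..T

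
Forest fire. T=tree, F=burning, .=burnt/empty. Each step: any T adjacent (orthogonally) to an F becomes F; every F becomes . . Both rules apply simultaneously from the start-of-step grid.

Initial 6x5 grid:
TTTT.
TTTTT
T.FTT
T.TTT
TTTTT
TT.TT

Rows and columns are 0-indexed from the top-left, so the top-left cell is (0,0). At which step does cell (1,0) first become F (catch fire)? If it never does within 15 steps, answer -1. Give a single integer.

Step 1: cell (1,0)='T' (+3 fires, +1 burnt)
Step 2: cell (1,0)='T' (+6 fires, +3 burnt)
Step 3: cell (1,0)='F' (+7 fires, +6 burnt)
  -> target ignites at step 3
Step 4: cell (1,0)='.' (+6 fires, +7 burnt)
Step 5: cell (1,0)='.' (+3 fires, +6 burnt)
Step 6: cell (1,0)='.' (+0 fires, +3 burnt)
  fire out at step 6

3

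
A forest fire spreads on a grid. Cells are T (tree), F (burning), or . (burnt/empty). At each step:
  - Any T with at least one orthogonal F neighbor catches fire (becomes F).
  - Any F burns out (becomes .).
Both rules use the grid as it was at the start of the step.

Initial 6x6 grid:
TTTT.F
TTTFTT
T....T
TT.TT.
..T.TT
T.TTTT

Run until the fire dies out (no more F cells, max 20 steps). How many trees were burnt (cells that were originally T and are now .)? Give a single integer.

Answer: 13

Derivation:
Step 1: +4 fires, +2 burnt (F count now 4)
Step 2: +3 fires, +4 burnt (F count now 3)
Step 3: +2 fires, +3 burnt (F count now 2)
Step 4: +2 fires, +2 burnt (F count now 2)
Step 5: +1 fires, +2 burnt (F count now 1)
Step 6: +1 fires, +1 burnt (F count now 1)
Step 7: +0 fires, +1 burnt (F count now 0)
Fire out after step 7
Initially T: 23, now '.': 26
Total burnt (originally-T cells now '.'): 13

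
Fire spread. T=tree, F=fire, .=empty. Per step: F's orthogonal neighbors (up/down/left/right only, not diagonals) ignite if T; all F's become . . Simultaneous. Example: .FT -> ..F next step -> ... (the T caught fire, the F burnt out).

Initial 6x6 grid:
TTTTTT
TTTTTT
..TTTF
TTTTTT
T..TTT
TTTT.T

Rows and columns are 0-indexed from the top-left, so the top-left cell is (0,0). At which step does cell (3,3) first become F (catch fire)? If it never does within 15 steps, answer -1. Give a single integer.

Step 1: cell (3,3)='T' (+3 fires, +1 burnt)
Step 2: cell (3,3)='T' (+5 fires, +3 burnt)
Step 3: cell (3,3)='F' (+6 fires, +5 burnt)
  -> target ignites at step 3
Step 4: cell (3,3)='.' (+4 fires, +6 burnt)
Step 5: cell (3,3)='.' (+4 fires, +4 burnt)
Step 6: cell (3,3)='.' (+4 fires, +4 burnt)
Step 7: cell (3,3)='.' (+3 fires, +4 burnt)
Step 8: cell (3,3)='.' (+1 fires, +3 burnt)
Step 9: cell (3,3)='.' (+0 fires, +1 burnt)
  fire out at step 9

3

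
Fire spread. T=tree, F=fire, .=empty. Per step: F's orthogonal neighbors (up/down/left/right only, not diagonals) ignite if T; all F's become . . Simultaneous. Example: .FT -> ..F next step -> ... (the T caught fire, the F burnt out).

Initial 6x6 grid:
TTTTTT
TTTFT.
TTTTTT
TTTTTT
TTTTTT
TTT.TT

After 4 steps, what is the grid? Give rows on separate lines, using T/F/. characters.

Step 1: 4 trees catch fire, 1 burn out
  TTTFTT
  TTF.F.
  TTTFTT
  TTTTTT
  TTTTTT
  TTT.TT
Step 2: 6 trees catch fire, 4 burn out
  TTF.FT
  TF....
  TTF.FT
  TTTFTT
  TTTTTT
  TTT.TT
Step 3: 8 trees catch fire, 6 burn out
  TF...F
  F.....
  TF...F
  TTF.FT
  TTTFTT
  TTT.TT
Step 4: 6 trees catch fire, 8 burn out
  F.....
  ......
  F.....
  TF...F
  TTF.FT
  TTT.TT

F.....
......
F.....
TF...F
TTF.FT
TTT.TT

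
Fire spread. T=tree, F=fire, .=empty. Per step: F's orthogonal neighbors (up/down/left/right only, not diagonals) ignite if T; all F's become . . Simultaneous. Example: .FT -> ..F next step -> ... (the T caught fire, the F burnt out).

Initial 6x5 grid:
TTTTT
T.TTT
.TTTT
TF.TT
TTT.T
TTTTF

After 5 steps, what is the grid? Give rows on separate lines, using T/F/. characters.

Step 1: 5 trees catch fire, 2 burn out
  TTTTT
  T.TTT
  .FTTT
  F..TT
  TFT.F
  TTTF.
Step 2: 6 trees catch fire, 5 burn out
  TTTTT
  T.TTT
  ..FTT
  ...TF
  F.F..
  TFF..
Step 3: 5 trees catch fire, 6 burn out
  TTTTT
  T.FTT
  ...FF
  ...F.
  .....
  F....
Step 4: 3 trees catch fire, 5 burn out
  TTFTT
  T..FF
  .....
  .....
  .....
  .....
Step 5: 3 trees catch fire, 3 burn out
  TF.FF
  T....
  .....
  .....
  .....
  .....

TF.FF
T....
.....
.....
.....
.....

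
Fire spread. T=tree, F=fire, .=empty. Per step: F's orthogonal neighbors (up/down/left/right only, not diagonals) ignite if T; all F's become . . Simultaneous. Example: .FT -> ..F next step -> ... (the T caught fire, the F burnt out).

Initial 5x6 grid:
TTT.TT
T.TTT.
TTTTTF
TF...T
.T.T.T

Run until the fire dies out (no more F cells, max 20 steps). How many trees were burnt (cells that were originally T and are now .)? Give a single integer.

Step 1: +5 fires, +2 burnt (F count now 5)
Step 2: +5 fires, +5 burnt (F count now 5)
Step 3: +4 fires, +5 burnt (F count now 4)
Step 4: +3 fires, +4 burnt (F count now 3)
Step 5: +1 fires, +3 burnt (F count now 1)
Step 6: +0 fires, +1 burnt (F count now 0)
Fire out after step 6
Initially T: 19, now '.': 29
Total burnt (originally-T cells now '.'): 18

Answer: 18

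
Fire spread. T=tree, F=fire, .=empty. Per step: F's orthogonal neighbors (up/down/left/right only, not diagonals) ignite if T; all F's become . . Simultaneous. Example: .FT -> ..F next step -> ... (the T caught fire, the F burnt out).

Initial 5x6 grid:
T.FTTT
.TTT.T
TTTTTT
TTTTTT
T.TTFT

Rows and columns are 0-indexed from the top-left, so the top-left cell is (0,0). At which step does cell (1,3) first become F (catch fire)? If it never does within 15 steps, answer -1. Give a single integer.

Step 1: cell (1,3)='T' (+5 fires, +2 burnt)
Step 2: cell (1,3)='F' (+8 fires, +5 burnt)
  -> target ignites at step 2
Step 3: cell (1,3)='.' (+5 fires, +8 burnt)
Step 4: cell (1,3)='.' (+3 fires, +5 burnt)
Step 5: cell (1,3)='.' (+1 fires, +3 burnt)
Step 6: cell (1,3)='.' (+1 fires, +1 burnt)
Step 7: cell (1,3)='.' (+0 fires, +1 burnt)
  fire out at step 7

2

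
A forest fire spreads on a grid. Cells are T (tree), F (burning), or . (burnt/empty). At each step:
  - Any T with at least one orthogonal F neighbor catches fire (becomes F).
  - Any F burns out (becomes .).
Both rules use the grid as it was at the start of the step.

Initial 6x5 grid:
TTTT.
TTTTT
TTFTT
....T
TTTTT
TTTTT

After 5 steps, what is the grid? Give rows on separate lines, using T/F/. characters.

Step 1: 3 trees catch fire, 1 burn out
  TTTT.
  TTFTT
  TF.FT
  ....T
  TTTTT
  TTTTT
Step 2: 5 trees catch fire, 3 burn out
  TTFT.
  TF.FT
  F...F
  ....T
  TTTTT
  TTTTT
Step 3: 5 trees catch fire, 5 burn out
  TF.F.
  F...F
  .....
  ....F
  TTTTT
  TTTTT
Step 4: 2 trees catch fire, 5 burn out
  F....
  .....
  .....
  .....
  TTTTF
  TTTTT
Step 5: 2 trees catch fire, 2 burn out
  .....
  .....
  .....
  .....
  TTTF.
  TTTTF

.....
.....
.....
.....
TTTF.
TTTTF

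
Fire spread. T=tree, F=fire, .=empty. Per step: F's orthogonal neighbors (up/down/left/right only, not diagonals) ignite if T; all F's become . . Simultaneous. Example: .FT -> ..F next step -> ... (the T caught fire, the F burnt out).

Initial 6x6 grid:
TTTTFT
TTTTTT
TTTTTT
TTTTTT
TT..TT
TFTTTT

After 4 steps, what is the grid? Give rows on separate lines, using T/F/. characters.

Step 1: 6 trees catch fire, 2 burn out
  TTTF.F
  TTTTFT
  TTTTTT
  TTTTTT
  TF..TT
  F.FTTT
Step 2: 7 trees catch fire, 6 burn out
  TTF...
  TTTF.F
  TTTTFT
  TFTTTT
  F...TT
  ...FTT
Step 3: 9 trees catch fire, 7 burn out
  TF....
  TTF...
  TFTF.F
  F.FTFT
  ....TT
  ....FT
Step 4: 8 trees catch fire, 9 burn out
  F.....
  TF....
  F.F...
  ...F.F
  ....FT
  .....F

F.....
TF....
F.F...
...F.F
....FT
.....F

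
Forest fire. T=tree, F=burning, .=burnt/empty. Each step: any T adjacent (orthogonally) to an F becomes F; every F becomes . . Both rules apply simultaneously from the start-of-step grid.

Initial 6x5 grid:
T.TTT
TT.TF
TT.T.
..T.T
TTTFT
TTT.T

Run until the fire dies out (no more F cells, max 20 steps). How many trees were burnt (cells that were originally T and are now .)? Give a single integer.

Answer: 15

Derivation:
Step 1: +4 fires, +2 burnt (F count now 4)
Step 2: +7 fires, +4 burnt (F count now 7)
Step 3: +3 fires, +7 burnt (F count now 3)
Step 4: +1 fires, +3 burnt (F count now 1)
Step 5: +0 fires, +1 burnt (F count now 0)
Fire out after step 5
Initially T: 20, now '.': 25
Total burnt (originally-T cells now '.'): 15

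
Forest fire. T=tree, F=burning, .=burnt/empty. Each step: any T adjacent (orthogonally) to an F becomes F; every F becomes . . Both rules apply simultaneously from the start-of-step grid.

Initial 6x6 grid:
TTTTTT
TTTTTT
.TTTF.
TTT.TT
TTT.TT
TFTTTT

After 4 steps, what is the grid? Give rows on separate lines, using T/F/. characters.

Step 1: 6 trees catch fire, 2 burn out
  TTTTTT
  TTTTFT
  .TTF..
  TTT.FT
  TFT.TT
  F.FTTT
Step 2: 10 trees catch fire, 6 burn out
  TTTTFT
  TTTF.F
  .TF...
  TFT..F
  F.F.FT
  ...FTT
Step 3: 8 trees catch fire, 10 burn out
  TTTF.F
  TTF...
  .F....
  F.F...
  .....F
  ....FT
Step 4: 3 trees catch fire, 8 burn out
  TTF...
  TF....
  ......
  ......
  ......
  .....F

TTF...
TF....
......
......
......
.....F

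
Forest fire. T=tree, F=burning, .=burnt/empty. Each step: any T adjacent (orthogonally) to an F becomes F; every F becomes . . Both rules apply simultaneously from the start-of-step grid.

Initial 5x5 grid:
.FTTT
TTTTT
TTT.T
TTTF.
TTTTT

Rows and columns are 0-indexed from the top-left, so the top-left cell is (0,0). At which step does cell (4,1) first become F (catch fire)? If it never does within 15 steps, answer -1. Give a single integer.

Step 1: cell (4,1)='T' (+4 fires, +2 burnt)
Step 2: cell (4,1)='T' (+8 fires, +4 burnt)
Step 3: cell (4,1)='F' (+5 fires, +8 burnt)
  -> target ignites at step 3
Step 4: cell (4,1)='.' (+2 fires, +5 burnt)
Step 5: cell (4,1)='.' (+1 fires, +2 burnt)
Step 6: cell (4,1)='.' (+0 fires, +1 burnt)
  fire out at step 6

3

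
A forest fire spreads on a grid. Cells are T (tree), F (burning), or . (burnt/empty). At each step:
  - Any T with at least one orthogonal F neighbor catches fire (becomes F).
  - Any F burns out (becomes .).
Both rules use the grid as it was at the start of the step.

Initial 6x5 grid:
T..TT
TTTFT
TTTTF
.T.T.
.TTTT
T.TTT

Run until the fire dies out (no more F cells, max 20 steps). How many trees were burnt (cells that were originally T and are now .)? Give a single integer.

Answer: 20

Derivation:
Step 1: +4 fires, +2 burnt (F count now 4)
Step 2: +4 fires, +4 burnt (F count now 4)
Step 3: +3 fires, +4 burnt (F count now 3)
Step 4: +6 fires, +3 burnt (F count now 6)
Step 5: +3 fires, +6 burnt (F count now 3)
Step 6: +0 fires, +3 burnt (F count now 0)
Fire out after step 6
Initially T: 21, now '.': 29
Total burnt (originally-T cells now '.'): 20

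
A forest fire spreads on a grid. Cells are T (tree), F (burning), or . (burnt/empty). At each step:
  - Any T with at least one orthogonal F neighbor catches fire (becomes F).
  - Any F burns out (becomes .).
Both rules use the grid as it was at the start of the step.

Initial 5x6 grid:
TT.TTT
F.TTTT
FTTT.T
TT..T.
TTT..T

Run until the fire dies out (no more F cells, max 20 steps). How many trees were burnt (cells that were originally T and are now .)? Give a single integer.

Answer: 18

Derivation:
Step 1: +3 fires, +2 burnt (F count now 3)
Step 2: +4 fires, +3 burnt (F count now 4)
Step 3: +3 fires, +4 burnt (F count now 3)
Step 4: +2 fires, +3 burnt (F count now 2)
Step 5: +2 fires, +2 burnt (F count now 2)
Step 6: +2 fires, +2 burnt (F count now 2)
Step 7: +2 fires, +2 burnt (F count now 2)
Step 8: +0 fires, +2 burnt (F count now 0)
Fire out after step 8
Initially T: 20, now '.': 28
Total burnt (originally-T cells now '.'): 18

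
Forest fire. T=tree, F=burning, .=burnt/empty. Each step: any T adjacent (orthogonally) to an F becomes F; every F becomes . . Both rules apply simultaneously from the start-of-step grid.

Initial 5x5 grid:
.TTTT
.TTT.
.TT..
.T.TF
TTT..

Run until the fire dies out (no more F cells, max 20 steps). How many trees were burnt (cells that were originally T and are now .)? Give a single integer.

Answer: 1

Derivation:
Step 1: +1 fires, +1 burnt (F count now 1)
Step 2: +0 fires, +1 burnt (F count now 0)
Fire out after step 2
Initially T: 14, now '.': 12
Total burnt (originally-T cells now '.'): 1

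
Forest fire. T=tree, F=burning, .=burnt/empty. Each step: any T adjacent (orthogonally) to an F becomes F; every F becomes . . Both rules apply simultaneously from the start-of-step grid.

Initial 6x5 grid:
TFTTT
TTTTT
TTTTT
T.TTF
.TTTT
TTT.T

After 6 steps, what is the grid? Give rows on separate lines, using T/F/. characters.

Step 1: 6 trees catch fire, 2 burn out
  F.FTT
  TFTTT
  TTTTF
  T.TF.
  .TTTF
  TTT.T
Step 2: 9 trees catch fire, 6 burn out
  ...FT
  F.FTF
  TFTF.
  T.F..
  .TTF.
  TTT.F
Step 3: 5 trees catch fire, 9 burn out
  ....F
  ...F.
  F.F..
  T....
  .TF..
  TTT..
Step 4: 3 trees catch fire, 5 burn out
  .....
  .....
  .....
  F....
  .F...
  TTF..
Step 5: 1 trees catch fire, 3 burn out
  .....
  .....
  .....
  .....
  .....
  TF...
Step 6: 1 trees catch fire, 1 burn out
  .....
  .....
  .....
  .....
  .....
  F....

.....
.....
.....
.....
.....
F....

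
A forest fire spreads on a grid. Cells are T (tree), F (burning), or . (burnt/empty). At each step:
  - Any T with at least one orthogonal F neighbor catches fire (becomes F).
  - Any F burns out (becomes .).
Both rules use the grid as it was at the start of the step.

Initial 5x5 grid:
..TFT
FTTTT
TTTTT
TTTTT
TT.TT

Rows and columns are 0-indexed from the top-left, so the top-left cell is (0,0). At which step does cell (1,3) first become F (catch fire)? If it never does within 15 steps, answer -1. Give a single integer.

Step 1: cell (1,3)='F' (+5 fires, +2 burnt)
  -> target ignites at step 1
Step 2: cell (1,3)='.' (+5 fires, +5 burnt)
Step 3: cell (1,3)='.' (+5 fires, +5 burnt)
Step 4: cell (1,3)='.' (+4 fires, +5 burnt)
Step 5: cell (1,3)='.' (+1 fires, +4 burnt)
Step 6: cell (1,3)='.' (+0 fires, +1 burnt)
  fire out at step 6

1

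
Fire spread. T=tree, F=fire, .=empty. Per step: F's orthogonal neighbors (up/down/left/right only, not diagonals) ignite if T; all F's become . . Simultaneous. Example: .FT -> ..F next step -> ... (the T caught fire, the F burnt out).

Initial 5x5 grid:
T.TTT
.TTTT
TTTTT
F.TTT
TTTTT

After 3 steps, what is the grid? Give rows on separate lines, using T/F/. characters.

Step 1: 2 trees catch fire, 1 burn out
  T.TTT
  .TTTT
  FTTTT
  ..TTT
  FTTTT
Step 2: 2 trees catch fire, 2 burn out
  T.TTT
  .TTTT
  .FTTT
  ..TTT
  .FTTT
Step 3: 3 trees catch fire, 2 burn out
  T.TTT
  .FTTT
  ..FTT
  ..TTT
  ..FTT

T.TTT
.FTTT
..FTT
..TTT
..FTT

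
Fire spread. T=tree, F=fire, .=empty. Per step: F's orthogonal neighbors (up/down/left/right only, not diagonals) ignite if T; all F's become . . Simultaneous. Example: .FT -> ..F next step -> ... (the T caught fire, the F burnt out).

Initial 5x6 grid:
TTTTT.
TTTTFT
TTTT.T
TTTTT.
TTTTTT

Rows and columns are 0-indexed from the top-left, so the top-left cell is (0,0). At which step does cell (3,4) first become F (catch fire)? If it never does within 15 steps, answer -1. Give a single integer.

Step 1: cell (3,4)='T' (+3 fires, +1 burnt)
Step 2: cell (3,4)='T' (+4 fires, +3 burnt)
Step 3: cell (3,4)='T' (+4 fires, +4 burnt)
Step 4: cell (3,4)='F' (+6 fires, +4 burnt)
  -> target ignites at step 4
Step 5: cell (3,4)='.' (+5 fires, +6 burnt)
Step 6: cell (3,4)='.' (+3 fires, +5 burnt)
Step 7: cell (3,4)='.' (+1 fires, +3 burnt)
Step 8: cell (3,4)='.' (+0 fires, +1 burnt)
  fire out at step 8

4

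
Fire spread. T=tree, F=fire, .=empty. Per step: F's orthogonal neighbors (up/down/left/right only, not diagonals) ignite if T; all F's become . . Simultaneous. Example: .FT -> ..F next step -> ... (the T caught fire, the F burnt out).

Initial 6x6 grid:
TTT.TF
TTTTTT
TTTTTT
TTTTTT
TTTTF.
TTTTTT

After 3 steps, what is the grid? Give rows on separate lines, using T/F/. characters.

Step 1: 5 trees catch fire, 2 burn out
  TTT.F.
  TTTTTF
  TTTTTT
  TTTTFT
  TTTF..
  TTTTFT
Step 2: 8 trees catch fire, 5 burn out
  TTT...
  TTTTF.
  TTTTFF
  TTTF.F
  TTF...
  TTTF.F
Step 3: 5 trees catch fire, 8 burn out
  TTT...
  TTTF..
  TTTF..
  TTF...
  TF....
  TTF...

TTT...
TTTF..
TTTF..
TTF...
TF....
TTF...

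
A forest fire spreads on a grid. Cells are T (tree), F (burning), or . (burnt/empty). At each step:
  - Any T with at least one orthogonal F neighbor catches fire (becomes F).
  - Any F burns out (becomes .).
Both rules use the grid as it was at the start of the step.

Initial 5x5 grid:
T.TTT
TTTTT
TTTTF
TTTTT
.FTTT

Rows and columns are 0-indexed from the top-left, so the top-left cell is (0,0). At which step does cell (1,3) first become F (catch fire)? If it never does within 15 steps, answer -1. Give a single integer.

Step 1: cell (1,3)='T' (+5 fires, +2 burnt)
Step 2: cell (1,3)='F' (+9 fires, +5 burnt)
  -> target ignites at step 2
Step 3: cell (1,3)='.' (+4 fires, +9 burnt)
Step 4: cell (1,3)='.' (+2 fires, +4 burnt)
Step 5: cell (1,3)='.' (+1 fires, +2 burnt)
Step 6: cell (1,3)='.' (+0 fires, +1 burnt)
  fire out at step 6

2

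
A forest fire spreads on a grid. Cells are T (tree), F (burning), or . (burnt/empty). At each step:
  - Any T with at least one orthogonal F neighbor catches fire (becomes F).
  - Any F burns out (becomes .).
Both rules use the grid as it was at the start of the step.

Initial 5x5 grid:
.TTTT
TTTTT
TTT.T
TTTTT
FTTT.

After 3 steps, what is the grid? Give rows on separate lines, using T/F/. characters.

Step 1: 2 trees catch fire, 1 burn out
  .TTTT
  TTTTT
  TTT.T
  FTTTT
  .FTT.
Step 2: 3 trees catch fire, 2 burn out
  .TTTT
  TTTTT
  FTT.T
  .FTTT
  ..FT.
Step 3: 4 trees catch fire, 3 burn out
  .TTTT
  FTTTT
  .FT.T
  ..FTT
  ...F.

.TTTT
FTTTT
.FT.T
..FTT
...F.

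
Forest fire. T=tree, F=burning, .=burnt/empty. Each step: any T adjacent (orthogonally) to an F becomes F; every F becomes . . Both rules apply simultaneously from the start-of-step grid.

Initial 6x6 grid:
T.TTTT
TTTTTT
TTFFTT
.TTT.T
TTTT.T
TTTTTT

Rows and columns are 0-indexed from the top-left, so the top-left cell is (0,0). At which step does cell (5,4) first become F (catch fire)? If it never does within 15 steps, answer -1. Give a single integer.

Step 1: cell (5,4)='T' (+6 fires, +2 burnt)
Step 2: cell (5,4)='T' (+9 fires, +6 burnt)
Step 3: cell (5,4)='T' (+7 fires, +9 burnt)
Step 4: cell (5,4)='F' (+6 fires, +7 burnt)
  -> target ignites at step 4
Step 5: cell (5,4)='.' (+2 fires, +6 burnt)
Step 6: cell (5,4)='.' (+0 fires, +2 burnt)
  fire out at step 6

4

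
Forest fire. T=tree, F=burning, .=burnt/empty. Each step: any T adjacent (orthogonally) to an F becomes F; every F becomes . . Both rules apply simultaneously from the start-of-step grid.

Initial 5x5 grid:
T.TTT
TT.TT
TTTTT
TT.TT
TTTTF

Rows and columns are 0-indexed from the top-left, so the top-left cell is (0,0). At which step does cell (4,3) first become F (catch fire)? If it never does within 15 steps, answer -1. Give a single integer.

Step 1: cell (4,3)='F' (+2 fires, +1 burnt)
  -> target ignites at step 1
Step 2: cell (4,3)='.' (+3 fires, +2 burnt)
Step 3: cell (4,3)='.' (+3 fires, +3 burnt)
Step 4: cell (4,3)='.' (+5 fires, +3 burnt)
Step 5: cell (4,3)='.' (+3 fires, +5 burnt)
Step 6: cell (4,3)='.' (+3 fires, +3 burnt)
Step 7: cell (4,3)='.' (+1 fires, +3 burnt)
Step 8: cell (4,3)='.' (+1 fires, +1 burnt)
Step 9: cell (4,3)='.' (+0 fires, +1 burnt)
  fire out at step 9

1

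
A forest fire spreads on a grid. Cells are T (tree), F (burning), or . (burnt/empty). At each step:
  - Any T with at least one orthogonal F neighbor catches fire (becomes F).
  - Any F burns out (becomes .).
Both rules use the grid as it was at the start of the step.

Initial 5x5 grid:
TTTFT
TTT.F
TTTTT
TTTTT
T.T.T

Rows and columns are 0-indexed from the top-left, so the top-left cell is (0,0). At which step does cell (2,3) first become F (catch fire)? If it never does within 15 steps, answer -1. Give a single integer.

Step 1: cell (2,3)='T' (+3 fires, +2 burnt)
Step 2: cell (2,3)='F' (+4 fires, +3 burnt)
  -> target ignites at step 2
Step 3: cell (2,3)='.' (+5 fires, +4 burnt)
Step 4: cell (2,3)='.' (+3 fires, +5 burnt)
Step 5: cell (2,3)='.' (+3 fires, +3 burnt)
Step 6: cell (2,3)='.' (+1 fires, +3 burnt)
Step 7: cell (2,3)='.' (+1 fires, +1 burnt)
Step 8: cell (2,3)='.' (+0 fires, +1 burnt)
  fire out at step 8

2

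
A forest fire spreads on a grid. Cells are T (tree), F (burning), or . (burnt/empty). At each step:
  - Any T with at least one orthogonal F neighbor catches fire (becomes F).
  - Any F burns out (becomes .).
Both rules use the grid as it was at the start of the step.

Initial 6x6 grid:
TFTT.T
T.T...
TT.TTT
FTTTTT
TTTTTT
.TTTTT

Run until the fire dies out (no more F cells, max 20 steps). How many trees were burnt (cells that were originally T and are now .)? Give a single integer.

Answer: 26

Derivation:
Step 1: +5 fires, +2 burnt (F count now 5)
Step 2: +6 fires, +5 burnt (F count now 6)
Step 3: +3 fires, +6 burnt (F count now 3)
Step 4: +4 fires, +3 burnt (F count now 4)
Step 5: +4 fires, +4 burnt (F count now 4)
Step 6: +3 fires, +4 burnt (F count now 3)
Step 7: +1 fires, +3 burnt (F count now 1)
Step 8: +0 fires, +1 burnt (F count now 0)
Fire out after step 8
Initially T: 27, now '.': 35
Total burnt (originally-T cells now '.'): 26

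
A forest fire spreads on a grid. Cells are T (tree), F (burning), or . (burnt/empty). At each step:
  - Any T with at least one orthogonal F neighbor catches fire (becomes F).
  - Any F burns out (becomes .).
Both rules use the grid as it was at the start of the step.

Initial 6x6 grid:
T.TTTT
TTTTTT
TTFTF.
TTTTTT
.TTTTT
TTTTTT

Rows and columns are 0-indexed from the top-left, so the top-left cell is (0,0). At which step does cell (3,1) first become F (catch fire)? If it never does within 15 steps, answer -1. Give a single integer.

Step 1: cell (3,1)='T' (+6 fires, +2 burnt)
Step 2: cell (3,1)='F' (+11 fires, +6 burnt)
  -> target ignites at step 2
Step 3: cell (3,1)='.' (+9 fires, +11 burnt)
Step 4: cell (3,1)='.' (+4 fires, +9 burnt)
Step 5: cell (3,1)='.' (+1 fires, +4 burnt)
Step 6: cell (3,1)='.' (+0 fires, +1 burnt)
  fire out at step 6

2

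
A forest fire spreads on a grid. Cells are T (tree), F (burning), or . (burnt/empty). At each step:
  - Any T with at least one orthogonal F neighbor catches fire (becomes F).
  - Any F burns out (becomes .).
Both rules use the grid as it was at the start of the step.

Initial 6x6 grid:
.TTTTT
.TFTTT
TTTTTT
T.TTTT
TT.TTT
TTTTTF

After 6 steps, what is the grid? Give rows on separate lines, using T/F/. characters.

Step 1: 6 trees catch fire, 2 burn out
  .TFTTT
  .F.FTT
  TTFTTT
  T.TTTT
  TT.TTF
  TTTTF.
Step 2: 9 trees catch fire, 6 burn out
  .F.FTT
  ....FT
  TF.FTT
  T.FTTF
  TT.TF.
  TTTF..
Step 3: 9 trees catch fire, 9 burn out
  ....FT
  .....F
  F...FF
  T..FF.
  TT.F..
  TTF...
Step 4: 3 trees catch fire, 9 burn out
  .....F
  ......
  ......
  F.....
  TT....
  TF....
Step 5: 3 trees catch fire, 3 burn out
  ......
  ......
  ......
  ......
  FF....
  F.....
Step 6: 0 trees catch fire, 3 burn out
  ......
  ......
  ......
  ......
  ......
  ......

......
......
......
......
......
......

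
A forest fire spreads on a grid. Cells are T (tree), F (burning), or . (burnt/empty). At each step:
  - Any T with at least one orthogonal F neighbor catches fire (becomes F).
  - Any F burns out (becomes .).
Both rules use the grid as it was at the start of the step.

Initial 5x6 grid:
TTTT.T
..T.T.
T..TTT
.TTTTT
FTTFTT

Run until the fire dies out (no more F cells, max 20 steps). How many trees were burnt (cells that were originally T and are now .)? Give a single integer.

Answer: 13

Derivation:
Step 1: +4 fires, +2 burnt (F count now 4)
Step 2: +5 fires, +4 burnt (F count now 5)
Step 3: +2 fires, +5 burnt (F count now 2)
Step 4: +2 fires, +2 burnt (F count now 2)
Step 5: +0 fires, +2 burnt (F count now 0)
Fire out after step 5
Initially T: 20, now '.': 23
Total burnt (originally-T cells now '.'): 13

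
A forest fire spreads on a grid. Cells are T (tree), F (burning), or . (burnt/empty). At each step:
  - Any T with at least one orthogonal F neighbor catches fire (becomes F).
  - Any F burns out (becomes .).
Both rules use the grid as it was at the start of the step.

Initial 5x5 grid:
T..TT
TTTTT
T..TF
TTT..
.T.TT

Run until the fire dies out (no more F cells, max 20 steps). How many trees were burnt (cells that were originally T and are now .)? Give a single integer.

Step 1: +2 fires, +1 burnt (F count now 2)
Step 2: +2 fires, +2 burnt (F count now 2)
Step 3: +2 fires, +2 burnt (F count now 2)
Step 4: +1 fires, +2 burnt (F count now 1)
Step 5: +1 fires, +1 burnt (F count now 1)
Step 6: +2 fires, +1 burnt (F count now 2)
Step 7: +1 fires, +2 burnt (F count now 1)
Step 8: +1 fires, +1 burnt (F count now 1)
Step 9: +2 fires, +1 burnt (F count now 2)
Step 10: +0 fires, +2 burnt (F count now 0)
Fire out after step 10
Initially T: 16, now '.': 23
Total burnt (originally-T cells now '.'): 14

Answer: 14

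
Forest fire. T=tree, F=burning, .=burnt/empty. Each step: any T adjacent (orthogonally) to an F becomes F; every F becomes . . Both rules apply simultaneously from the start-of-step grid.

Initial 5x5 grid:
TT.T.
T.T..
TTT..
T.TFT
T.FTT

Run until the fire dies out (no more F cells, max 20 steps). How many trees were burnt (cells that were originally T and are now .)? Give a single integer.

Step 1: +3 fires, +2 burnt (F count now 3)
Step 2: +2 fires, +3 burnt (F count now 2)
Step 3: +2 fires, +2 burnt (F count now 2)
Step 4: +1 fires, +2 burnt (F count now 1)
Step 5: +2 fires, +1 burnt (F count now 2)
Step 6: +2 fires, +2 burnt (F count now 2)
Step 7: +1 fires, +2 burnt (F count now 1)
Step 8: +0 fires, +1 burnt (F count now 0)
Fire out after step 8
Initially T: 14, now '.': 24
Total burnt (originally-T cells now '.'): 13

Answer: 13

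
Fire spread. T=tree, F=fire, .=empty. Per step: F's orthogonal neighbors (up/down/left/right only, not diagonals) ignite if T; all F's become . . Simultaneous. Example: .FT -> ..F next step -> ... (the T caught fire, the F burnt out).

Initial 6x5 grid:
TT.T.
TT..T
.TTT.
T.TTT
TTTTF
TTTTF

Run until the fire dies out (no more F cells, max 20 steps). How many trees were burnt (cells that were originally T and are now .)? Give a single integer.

Answer: 19

Derivation:
Step 1: +3 fires, +2 burnt (F count now 3)
Step 2: +3 fires, +3 burnt (F count now 3)
Step 3: +4 fires, +3 burnt (F count now 4)
Step 4: +3 fires, +4 burnt (F count now 3)
Step 5: +2 fires, +3 burnt (F count now 2)
Step 6: +1 fires, +2 burnt (F count now 1)
Step 7: +2 fires, +1 burnt (F count now 2)
Step 8: +1 fires, +2 burnt (F count now 1)
Step 9: +0 fires, +1 burnt (F count now 0)
Fire out after step 9
Initially T: 21, now '.': 28
Total burnt (originally-T cells now '.'): 19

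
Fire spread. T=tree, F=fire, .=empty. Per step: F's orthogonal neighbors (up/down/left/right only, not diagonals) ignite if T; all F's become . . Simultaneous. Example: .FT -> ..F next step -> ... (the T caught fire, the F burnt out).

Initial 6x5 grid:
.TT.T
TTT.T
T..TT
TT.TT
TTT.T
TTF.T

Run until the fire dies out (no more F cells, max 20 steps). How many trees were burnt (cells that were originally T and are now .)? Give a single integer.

Step 1: +2 fires, +1 burnt (F count now 2)
Step 2: +2 fires, +2 burnt (F count now 2)
Step 3: +2 fires, +2 burnt (F count now 2)
Step 4: +1 fires, +2 burnt (F count now 1)
Step 5: +1 fires, +1 burnt (F count now 1)
Step 6: +1 fires, +1 burnt (F count now 1)
Step 7: +1 fires, +1 burnt (F count now 1)
Step 8: +2 fires, +1 burnt (F count now 2)
Step 9: +1 fires, +2 burnt (F count now 1)
Step 10: +0 fires, +1 burnt (F count now 0)
Fire out after step 10
Initially T: 21, now '.': 22
Total burnt (originally-T cells now '.'): 13

Answer: 13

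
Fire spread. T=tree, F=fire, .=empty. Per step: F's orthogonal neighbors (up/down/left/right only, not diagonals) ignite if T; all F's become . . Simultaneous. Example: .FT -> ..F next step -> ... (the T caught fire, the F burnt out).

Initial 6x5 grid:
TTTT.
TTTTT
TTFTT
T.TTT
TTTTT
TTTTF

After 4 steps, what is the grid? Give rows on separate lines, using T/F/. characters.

Step 1: 6 trees catch fire, 2 burn out
  TTTT.
  TTFTT
  TF.FT
  T.FTT
  TTTTF
  TTTF.
Step 2: 10 trees catch fire, 6 burn out
  TTFT.
  TF.FT
  F...F
  T..FF
  TTFF.
  TTF..
Step 3: 7 trees catch fire, 10 burn out
  TF.F.
  F...F
  .....
  F....
  TF...
  TF...
Step 4: 3 trees catch fire, 7 burn out
  F....
  .....
  .....
  .....
  F....
  F....

F....
.....
.....
.....
F....
F....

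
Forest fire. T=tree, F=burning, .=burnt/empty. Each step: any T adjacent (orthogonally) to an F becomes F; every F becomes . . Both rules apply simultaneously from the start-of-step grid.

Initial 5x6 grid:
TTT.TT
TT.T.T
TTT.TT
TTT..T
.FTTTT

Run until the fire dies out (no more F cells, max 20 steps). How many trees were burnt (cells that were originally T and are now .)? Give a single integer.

Answer: 21

Derivation:
Step 1: +2 fires, +1 burnt (F count now 2)
Step 2: +4 fires, +2 burnt (F count now 4)
Step 3: +4 fires, +4 burnt (F count now 4)
Step 4: +3 fires, +4 burnt (F count now 3)
Step 5: +3 fires, +3 burnt (F count now 3)
Step 6: +1 fires, +3 burnt (F count now 1)
Step 7: +2 fires, +1 burnt (F count now 2)
Step 8: +1 fires, +2 burnt (F count now 1)
Step 9: +1 fires, +1 burnt (F count now 1)
Step 10: +0 fires, +1 burnt (F count now 0)
Fire out after step 10
Initially T: 22, now '.': 29
Total burnt (originally-T cells now '.'): 21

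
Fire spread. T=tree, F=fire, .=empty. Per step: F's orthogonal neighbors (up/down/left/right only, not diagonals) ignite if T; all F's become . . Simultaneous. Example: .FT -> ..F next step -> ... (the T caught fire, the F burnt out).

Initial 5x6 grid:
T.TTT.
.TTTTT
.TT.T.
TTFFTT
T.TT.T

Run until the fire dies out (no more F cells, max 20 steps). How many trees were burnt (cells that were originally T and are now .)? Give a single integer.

Answer: 19

Derivation:
Step 1: +5 fires, +2 burnt (F count now 5)
Step 2: +5 fires, +5 burnt (F count now 5)
Step 3: +6 fires, +5 burnt (F count now 6)
Step 4: +3 fires, +6 burnt (F count now 3)
Step 5: +0 fires, +3 burnt (F count now 0)
Fire out after step 5
Initially T: 20, now '.': 29
Total burnt (originally-T cells now '.'): 19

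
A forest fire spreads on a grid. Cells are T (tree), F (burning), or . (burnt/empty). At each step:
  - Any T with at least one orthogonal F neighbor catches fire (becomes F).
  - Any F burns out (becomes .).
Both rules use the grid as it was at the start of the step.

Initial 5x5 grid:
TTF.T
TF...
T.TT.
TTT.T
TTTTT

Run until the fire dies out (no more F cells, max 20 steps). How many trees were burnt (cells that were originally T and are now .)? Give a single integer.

Step 1: +2 fires, +2 burnt (F count now 2)
Step 2: +2 fires, +2 burnt (F count now 2)
Step 3: +1 fires, +2 burnt (F count now 1)
Step 4: +2 fires, +1 burnt (F count now 2)
Step 5: +2 fires, +2 burnt (F count now 2)
Step 6: +2 fires, +2 burnt (F count now 2)
Step 7: +2 fires, +2 burnt (F count now 2)
Step 8: +1 fires, +2 burnt (F count now 1)
Step 9: +1 fires, +1 burnt (F count now 1)
Step 10: +0 fires, +1 burnt (F count now 0)
Fire out after step 10
Initially T: 16, now '.': 24
Total burnt (originally-T cells now '.'): 15

Answer: 15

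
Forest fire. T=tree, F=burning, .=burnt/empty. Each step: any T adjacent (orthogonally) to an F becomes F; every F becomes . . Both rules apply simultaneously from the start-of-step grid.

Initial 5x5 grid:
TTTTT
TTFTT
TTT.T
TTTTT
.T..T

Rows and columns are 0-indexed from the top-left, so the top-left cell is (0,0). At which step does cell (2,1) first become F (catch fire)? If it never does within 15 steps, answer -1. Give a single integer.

Step 1: cell (2,1)='T' (+4 fires, +1 burnt)
Step 2: cell (2,1)='F' (+6 fires, +4 burnt)
  -> target ignites at step 2
Step 3: cell (2,1)='.' (+6 fires, +6 burnt)
Step 4: cell (2,1)='.' (+3 fires, +6 burnt)
Step 5: cell (2,1)='.' (+1 fires, +3 burnt)
Step 6: cell (2,1)='.' (+0 fires, +1 burnt)
  fire out at step 6

2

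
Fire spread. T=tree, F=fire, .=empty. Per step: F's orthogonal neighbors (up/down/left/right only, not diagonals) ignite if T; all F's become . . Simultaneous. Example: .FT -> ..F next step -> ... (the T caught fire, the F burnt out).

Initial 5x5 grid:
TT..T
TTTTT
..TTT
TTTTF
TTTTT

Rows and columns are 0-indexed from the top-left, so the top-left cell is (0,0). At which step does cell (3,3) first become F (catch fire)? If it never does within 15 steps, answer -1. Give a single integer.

Step 1: cell (3,3)='F' (+3 fires, +1 burnt)
  -> target ignites at step 1
Step 2: cell (3,3)='.' (+4 fires, +3 burnt)
Step 3: cell (3,3)='.' (+5 fires, +4 burnt)
Step 4: cell (3,3)='.' (+3 fires, +5 burnt)
Step 5: cell (3,3)='.' (+2 fires, +3 burnt)
Step 6: cell (3,3)='.' (+2 fires, +2 burnt)
Step 7: cell (3,3)='.' (+1 fires, +2 burnt)
Step 8: cell (3,3)='.' (+0 fires, +1 burnt)
  fire out at step 8

1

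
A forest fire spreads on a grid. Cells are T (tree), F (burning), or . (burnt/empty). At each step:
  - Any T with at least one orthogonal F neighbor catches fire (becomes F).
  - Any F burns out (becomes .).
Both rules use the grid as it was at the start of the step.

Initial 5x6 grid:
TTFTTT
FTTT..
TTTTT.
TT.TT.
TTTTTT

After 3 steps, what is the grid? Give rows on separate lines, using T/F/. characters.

Step 1: 6 trees catch fire, 2 burn out
  FF.FTT
  .FFT..
  FTTTT.
  TT.TT.
  TTTTTT
Step 2: 5 trees catch fire, 6 burn out
  ....FT
  ...F..
  .FFTT.
  FT.TT.
  TTTTTT
Step 3: 4 trees catch fire, 5 burn out
  .....F
  ......
  ...FT.
  .F.TT.
  FTTTTT

.....F
......
...FT.
.F.TT.
FTTTTT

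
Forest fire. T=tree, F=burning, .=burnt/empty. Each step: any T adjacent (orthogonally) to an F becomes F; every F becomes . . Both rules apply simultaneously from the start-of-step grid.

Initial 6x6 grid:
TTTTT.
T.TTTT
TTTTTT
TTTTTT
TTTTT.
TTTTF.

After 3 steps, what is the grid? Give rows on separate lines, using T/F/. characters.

Step 1: 2 trees catch fire, 1 burn out
  TTTTT.
  T.TTTT
  TTTTTT
  TTTTTT
  TTTTF.
  TTTF..
Step 2: 3 trees catch fire, 2 burn out
  TTTTT.
  T.TTTT
  TTTTTT
  TTTTFT
  TTTF..
  TTF...
Step 3: 5 trees catch fire, 3 burn out
  TTTTT.
  T.TTTT
  TTTTFT
  TTTF.F
  TTF...
  TF....

TTTTT.
T.TTTT
TTTTFT
TTTF.F
TTF...
TF....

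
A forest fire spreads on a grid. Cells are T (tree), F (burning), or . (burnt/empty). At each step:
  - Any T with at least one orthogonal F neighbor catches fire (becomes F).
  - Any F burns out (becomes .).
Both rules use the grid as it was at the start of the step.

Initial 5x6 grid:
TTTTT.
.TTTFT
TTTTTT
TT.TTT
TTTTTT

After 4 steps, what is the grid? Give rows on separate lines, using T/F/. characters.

Step 1: 4 trees catch fire, 1 burn out
  TTTTF.
  .TTF.F
  TTTTFT
  TT.TTT
  TTTTTT
Step 2: 5 trees catch fire, 4 burn out
  TTTF..
  .TF...
  TTTF.F
  TT.TFT
  TTTTTT
Step 3: 6 trees catch fire, 5 burn out
  TTF...
  .F....
  TTF...
  TT.F.F
  TTTTFT
Step 4: 4 trees catch fire, 6 burn out
  TF....
  ......
  TF....
  TT....
  TTTF.F

TF....
......
TF....
TT....
TTTF.F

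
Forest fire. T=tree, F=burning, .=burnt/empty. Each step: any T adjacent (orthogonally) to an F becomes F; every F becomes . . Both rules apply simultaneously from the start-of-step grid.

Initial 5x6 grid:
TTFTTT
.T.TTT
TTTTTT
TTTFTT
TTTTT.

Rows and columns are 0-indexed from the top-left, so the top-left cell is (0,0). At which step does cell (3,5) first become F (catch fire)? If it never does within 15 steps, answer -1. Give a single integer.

Step 1: cell (3,5)='T' (+6 fires, +2 burnt)
Step 2: cell (3,5)='F' (+10 fires, +6 burnt)
  -> target ignites at step 2
Step 3: cell (3,5)='.' (+6 fires, +10 burnt)
Step 4: cell (3,5)='.' (+3 fires, +6 burnt)
Step 5: cell (3,5)='.' (+0 fires, +3 burnt)
  fire out at step 5

2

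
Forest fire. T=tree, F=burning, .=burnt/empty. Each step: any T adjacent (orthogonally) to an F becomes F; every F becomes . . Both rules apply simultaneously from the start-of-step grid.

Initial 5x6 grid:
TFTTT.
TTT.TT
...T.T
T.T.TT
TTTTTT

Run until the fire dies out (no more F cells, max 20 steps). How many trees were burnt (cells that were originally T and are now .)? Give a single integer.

Answer: 20

Derivation:
Step 1: +3 fires, +1 burnt (F count now 3)
Step 2: +3 fires, +3 burnt (F count now 3)
Step 3: +1 fires, +3 burnt (F count now 1)
Step 4: +1 fires, +1 burnt (F count now 1)
Step 5: +1 fires, +1 burnt (F count now 1)
Step 6: +1 fires, +1 burnt (F count now 1)
Step 7: +1 fires, +1 burnt (F count now 1)
Step 8: +2 fires, +1 burnt (F count now 2)
Step 9: +1 fires, +2 burnt (F count now 1)
Step 10: +1 fires, +1 burnt (F count now 1)
Step 11: +1 fires, +1 burnt (F count now 1)
Step 12: +2 fires, +1 burnt (F count now 2)
Step 13: +1 fires, +2 burnt (F count now 1)
Step 14: +1 fires, +1 burnt (F count now 1)
Step 15: +0 fires, +1 burnt (F count now 0)
Fire out after step 15
Initially T: 21, now '.': 29
Total burnt (originally-T cells now '.'): 20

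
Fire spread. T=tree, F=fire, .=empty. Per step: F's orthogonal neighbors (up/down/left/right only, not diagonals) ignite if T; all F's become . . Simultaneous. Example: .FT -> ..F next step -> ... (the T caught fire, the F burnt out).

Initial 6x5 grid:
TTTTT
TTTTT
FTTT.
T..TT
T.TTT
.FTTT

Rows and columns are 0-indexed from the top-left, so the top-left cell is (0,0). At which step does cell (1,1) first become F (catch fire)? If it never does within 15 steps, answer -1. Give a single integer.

Step 1: cell (1,1)='T' (+4 fires, +2 burnt)
Step 2: cell (1,1)='F' (+6 fires, +4 burnt)
  -> target ignites at step 2
Step 3: cell (1,1)='.' (+5 fires, +6 burnt)
Step 4: cell (1,1)='.' (+4 fires, +5 burnt)
Step 5: cell (1,1)='.' (+3 fires, +4 burnt)
Step 6: cell (1,1)='.' (+1 fires, +3 burnt)
Step 7: cell (1,1)='.' (+0 fires, +1 burnt)
  fire out at step 7

2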